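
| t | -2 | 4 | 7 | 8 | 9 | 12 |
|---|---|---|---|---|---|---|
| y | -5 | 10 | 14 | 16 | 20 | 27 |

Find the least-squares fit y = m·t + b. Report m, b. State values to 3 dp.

m = 2.222, b = -0.403

The normal system MᵀM·[m, b]ᵀ = Mᵀy is [[358, 38]; [38, 6]]·[m, b]ᵀ = [780, 82]ᵀ.
Eliminating b: 6·(row 1) − 38·(row 2) gives 704·m = 6·780 − 38·82 = 1564, so m = 391/176.
Then b = (82 − 38·(391/176))/6 = -71/176.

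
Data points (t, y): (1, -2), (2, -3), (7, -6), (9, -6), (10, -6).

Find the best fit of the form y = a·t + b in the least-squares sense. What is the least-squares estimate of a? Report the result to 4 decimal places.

The normal equations are: 235·a + 29·b = -164;  29·a + 5·b = -23.
Δ = 235·5 − 29² = 334.
a = ((-164)·5 − 29·(-23))/334 = -153/334; b = (235·(-23) − 29·(-164))/334 = -649/334.

a = -0.4581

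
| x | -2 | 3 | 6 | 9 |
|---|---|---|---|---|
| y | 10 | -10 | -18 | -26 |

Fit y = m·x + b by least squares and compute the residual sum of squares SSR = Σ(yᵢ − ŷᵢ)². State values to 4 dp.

SSR = 9.0909

The normal system AᵀA·[m, b]ᵀ = Aᵀy is [[130, 16]; [16, 4]]·[m, b]ᵀ = [-392, -44]ᵀ.
Eliminating b: 4·(row 1) − 16·(row 2) gives 264·m = 4·(-392) − 16·(-44) = -864, so m = -36/11.
Then b = ((-44) − 16·(-36/11))/4 = 23/11.
Residuals: 15/11, -25/11, -5/11, 15/11; SSR = 100/11.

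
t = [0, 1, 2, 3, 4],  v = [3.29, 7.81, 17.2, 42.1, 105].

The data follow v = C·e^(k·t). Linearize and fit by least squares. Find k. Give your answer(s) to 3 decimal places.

k = 0.861

Let Y = ln v. Fitting Y = k·t + ln C by least squares:
Σt = 10.0000, Σ(t)² = 30.0000, Σln v = 14.4852, Σt·ln v = 37.5812.
Equations: 30.0000·k + 10.0000·ln C = 37.5812;  10.0000·k + 5·ln C = 14.4852.
Solving (det = 50.0000): k = 0.86108, ln C = 1.17488.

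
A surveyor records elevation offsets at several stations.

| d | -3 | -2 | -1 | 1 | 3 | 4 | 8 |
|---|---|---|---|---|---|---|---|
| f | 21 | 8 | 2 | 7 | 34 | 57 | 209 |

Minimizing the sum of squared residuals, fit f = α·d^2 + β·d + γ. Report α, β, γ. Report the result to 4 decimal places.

α = 2.9689, β = 2.2280, γ = 0.9929

The normal system MᵀM·[α, β, γ]ᵀ = Mᵀf is [[4532, 568, 104]; [568, 104, 10]; [104, 10, 7]]·[α, β, γ]ᵀ = [14824, 1928, 338]ᵀ.
Solving the 3×3 system (Gaussian elimination) gives α = 39852/13423, β = 29907/13423, γ = 13328/13423.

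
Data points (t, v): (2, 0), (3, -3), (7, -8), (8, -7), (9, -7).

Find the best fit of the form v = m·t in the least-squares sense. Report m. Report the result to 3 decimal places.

Normal-equation sums: Σt·t = 207.
Moment sums: Σt·v = -184.
So MᵀM·[m]ᵀ = Mᵀv: [[207]]·[m]ᵀ = [-184]ᵀ.
Hence m = -184 / 207 ≈ -0.888889.

m = -0.889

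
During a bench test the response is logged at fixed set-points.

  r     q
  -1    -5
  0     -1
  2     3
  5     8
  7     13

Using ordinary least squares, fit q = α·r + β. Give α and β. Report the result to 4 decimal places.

From the data, Σr·r = 79, Σr = 13, Σ1 = 5.
Right-hand side: Σr·q = 142, Σq = 18.
So XᵀX·[α, β]ᵀ = Xᵀq: [[79, 13]; [13, 5]]·[α, β]ᵀ = [142, 18]ᵀ.
Δ = 79·5 − 13² = 226.
α = (142·5 − 13·18)/226 = 238/113; β = (79·18 − 13·142)/226 = -212/113.

α = 2.1062, β = -1.8761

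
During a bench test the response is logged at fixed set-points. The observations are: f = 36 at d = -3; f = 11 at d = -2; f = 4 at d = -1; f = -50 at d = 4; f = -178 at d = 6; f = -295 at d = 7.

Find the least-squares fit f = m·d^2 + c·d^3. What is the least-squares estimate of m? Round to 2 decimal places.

With design matrix M, MᵀM = [[4051, 25331]; [25331, 169195]] and Mᵀf = [-21291, -143897]ᵀ.
det = 4051·169195 − 25331² = 43749384.
m = ((-21291)·169195 − 25331·(-143897))/43749384 = 21362081/21874692; c = (4051·(-143897) − 25331·(-21291))/43749384 = -21802213/21874692.

m = 0.98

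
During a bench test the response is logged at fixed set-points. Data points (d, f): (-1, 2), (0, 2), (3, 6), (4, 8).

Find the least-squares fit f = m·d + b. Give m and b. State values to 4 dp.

m = 1.2353, b = 2.6471

Forming MᵀM = [[26, 6]; [6, 4]] and Mᵀf = [48, 18]ᵀ gives MᵀM·[m, b]ᵀ = Mᵀf.
Δ = 26·4 − 6² = 68.
m = (48·4 − 6·18)/68 = 21/17; b = (26·18 − 6·48)/68 = 45/17.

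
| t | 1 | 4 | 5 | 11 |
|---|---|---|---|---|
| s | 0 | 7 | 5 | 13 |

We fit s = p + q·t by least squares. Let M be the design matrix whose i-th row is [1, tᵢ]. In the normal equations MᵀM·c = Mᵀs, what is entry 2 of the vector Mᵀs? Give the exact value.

Entry 2 ↔ basis t, so (Mᵀs)_{2} = Σᵢ (t)·sᵢ = (1)·(0) + (4)·(7) + (5)·(5) + (11)·(13) = 196.

196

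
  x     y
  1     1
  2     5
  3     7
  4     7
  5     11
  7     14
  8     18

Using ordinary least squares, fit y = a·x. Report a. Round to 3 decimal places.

a = 2.125

Compute the Gram sums: Σx·x = 168.
For Mᵀy: Σx·y = 357.
So MᵀM·[a]ᵀ = Mᵀy: [[168]]·[a]ᵀ = [357]ᵀ.
a = 357/168 = 2.125.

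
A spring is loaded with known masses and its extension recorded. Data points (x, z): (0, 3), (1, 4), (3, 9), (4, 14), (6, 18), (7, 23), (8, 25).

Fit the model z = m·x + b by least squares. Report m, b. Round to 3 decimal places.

m = 2.885, b = 1.760

Entries of MᵀM: Σx·x = 175, Σx = 29, Σ1 = 7.
Right-hand side: Σx·z = 556, Σz = 96.
MᵀM·[m, b]ᵀ = Mᵀz becomes [[175, 29]; [29, 7]]·[m, b]ᵀ = [556, 96]ᵀ.
det = 175·7 − 29² = 384.
m = (556·7 − 29·96)/384 = 277/96; b = (175·96 − 29·556)/384 = 169/96.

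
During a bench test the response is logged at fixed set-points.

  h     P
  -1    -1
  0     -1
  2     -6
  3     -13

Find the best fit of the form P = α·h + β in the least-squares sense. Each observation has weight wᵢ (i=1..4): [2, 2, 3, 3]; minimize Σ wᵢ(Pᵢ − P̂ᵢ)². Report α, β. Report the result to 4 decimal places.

Normal-equation sums: Σwᵢ·h·h = 41, Σwᵢ·h = 13, Σwᵢ·1 = 10.
And Σwᵢ·h·P = -151, Σwᵢ·P = -61.
So MᵀWM·[α, β]ᵀ = MᵀWP: [[41, 13]; [13, 10]]·[α, β]ᵀ = [-151, -61]ᵀ.
Δ = 41·10 − 13² = 241.
α = ((-151)·10 − 13·(-61))/241 = -717/241; β = (41·(-61) − 13·(-151))/241 = -538/241.

α = -2.9751, β = -2.2324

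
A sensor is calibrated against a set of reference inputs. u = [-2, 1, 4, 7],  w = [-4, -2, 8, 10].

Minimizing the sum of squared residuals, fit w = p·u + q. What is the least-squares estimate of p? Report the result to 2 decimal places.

p = 1.73

The normal system MᵀM·[p, q]ᵀ = Mᵀw is [[70, 10]; [10, 4]]·[p, q]ᵀ = [108, 12]ᵀ.
det = 70·4 − 10² = 180.
p = (108·4 − 10·12)/180 = 26/15; q = (70·12 − 10·108)/180 = -4/3.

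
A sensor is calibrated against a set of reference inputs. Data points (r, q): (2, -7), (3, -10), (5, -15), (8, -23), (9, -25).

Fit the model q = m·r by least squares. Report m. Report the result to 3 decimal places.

Forming XᵀX = [[183]] and Xᵀq = [-528]ᵀ gives XᵀX·[m]ᵀ = Xᵀq.
m = (-528)/183 = -2.88525.

m = -2.885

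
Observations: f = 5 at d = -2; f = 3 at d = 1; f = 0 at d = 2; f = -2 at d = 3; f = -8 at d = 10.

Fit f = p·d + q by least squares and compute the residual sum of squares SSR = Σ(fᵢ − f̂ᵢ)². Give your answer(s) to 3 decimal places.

MᵀM·[p, q]ᵀ = Mᵀf reads: 118·p + 14·q = -93;  14·p + 5·q = -2.
(Σd·d = 118, Σd = 14, Σ1 = 5, Σd·f = -93, Σf = -2.)
det = 118·5 − 14² = 394.
p = ((-93)·5 − 14·(-2))/394 = -437/394; q = (118·(-2) − 14·(-93))/394 = 533/197.
Residuals: 15/197, 553/394, -96/197, -543/394, 76/197; SSR = 1679/394.

SSR = 4.261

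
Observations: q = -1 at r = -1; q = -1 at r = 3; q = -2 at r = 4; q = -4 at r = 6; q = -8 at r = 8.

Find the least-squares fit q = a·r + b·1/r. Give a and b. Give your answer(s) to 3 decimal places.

a = -0.871, b = 2.345

Setting ∂/∂a … = 0 gives: 126·a + 5·b = -98;  5·a + (701/576)·b = -3/2.
(Σr·r = 126, Σr·1/r = 5, Σ1/r·1/r = 701/576, Σr·q = -98, Σ1/r·q = -3/2.)
Δ = 126·(701/576) − 5² = 4107/32.
a = ((-98)·(701/576) − 5·(-3/2))/(4107/32) = -32189/36963; b = (126·(-3/2) − 5·(-98))/(4107/32) = 9632/4107.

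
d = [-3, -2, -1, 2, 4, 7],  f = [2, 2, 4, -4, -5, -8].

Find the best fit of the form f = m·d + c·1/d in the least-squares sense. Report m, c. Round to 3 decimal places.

Setting ∂/∂m … = 0 gives: 83·m + 6·c = -98;  6·m + (11953/7056)·c = -845/84.
Δ = 83·(11953/7056) − 6² = 738083/7056.
m = ((-98)·(11953/7056) − 6·(-845/84))/(738083/7056) = -745514/738083; c = (83·(-845/84) − 6·(-98))/(738083/7056) = -1742412/738083.

m = -1.010, c = -2.361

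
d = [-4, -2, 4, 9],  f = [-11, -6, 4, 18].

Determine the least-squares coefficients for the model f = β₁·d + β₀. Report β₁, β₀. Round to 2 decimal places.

Compute the Gram sums: Σd·d = 117, Σd = 7, Σ1 = 4.
Moment sums: Σd·f = 234, Σf = 5.
Normal equations: [[117, 7]; [7, 4]]·[β₁, β₀]ᵀ = [234, 5]ᵀ.
Δ = 117·4 − 7² = 419.
β₁ = (234·4 − 7·5)/419 = 901/419; β₀ = (117·5 − 7·234)/419 = -1053/419.

β₁ = 2.15, β₀ = -2.51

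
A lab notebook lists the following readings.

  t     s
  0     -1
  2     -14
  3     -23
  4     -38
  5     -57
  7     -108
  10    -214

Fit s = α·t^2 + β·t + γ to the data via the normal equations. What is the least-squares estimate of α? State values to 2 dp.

Forming AᵀA = [[13379, 1567, 203]; [1567, 203, 31]; [203, 31, 7]] and Aᵀs = [-28988, -3430, -455]ᵀ gives AᵀA·[α, β, γ]ᵀ = Aᵀs.
Inverting the 3×3 Gram matrix, [α, β, γ]ᵀ = [-13505/6724, -1876/1681, -12183/6724]ᵀ.

α = -2.01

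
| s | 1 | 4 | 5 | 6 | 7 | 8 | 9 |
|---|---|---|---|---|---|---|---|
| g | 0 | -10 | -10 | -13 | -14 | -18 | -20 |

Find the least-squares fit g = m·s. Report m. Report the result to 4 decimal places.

Normal-equation sums: Σs·s = 272.
Right-hand side: Σs·g = -590.
MᵀM·[m]ᵀ = Mᵀg becomes [[272]]·[m]ᵀ = [-590]ᵀ.
Hence m = -590 / 272 ≈ -2.16912.

m = -2.1691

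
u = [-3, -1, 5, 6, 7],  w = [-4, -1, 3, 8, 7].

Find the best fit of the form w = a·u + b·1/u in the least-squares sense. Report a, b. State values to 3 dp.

Entries of XᵀX: Σu·u = 120, Σu·1/u = 5, Σ1/u·1/u = 52889/44100.
And Σu·w = 125, Σ1/u·w = 79/15.
XᵀX·[a, b]ᵀ = Xᵀw becomes [[120, 5]; [5, 52889/44100]]·[a, b]ᵀ = [125, 79/15]ᵀ.
Determinant 120·(52889/44100) − 5² = 87403/735.
a = (125·(52889/44100) − 5·(79/15))/(87403/735) = 1089965/1048836; b = (120·(79/15) − 5·125)/(87403/735) = 5145/87403.

a = 1.039, b = 0.059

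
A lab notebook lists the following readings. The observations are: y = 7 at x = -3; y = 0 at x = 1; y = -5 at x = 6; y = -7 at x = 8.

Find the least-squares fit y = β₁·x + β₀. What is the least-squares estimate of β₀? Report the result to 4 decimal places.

β₀ = 2.4797

From the data, Σx·x = 110, Σx = 12, Σ1 = 4.
Moment sums: Σx·y = -107, Σy = -5.
AᵀA·[β₁, β₀]ᵀ = Aᵀy becomes [[110, 12]; [12, 4]]·[β₁, β₀]ᵀ = [-107, -5]ᵀ.
det = 110·4 − 12² = 296.
β₁ = ((-107)·4 − 12·(-5))/296 = -46/37; β₀ = (110·(-5) − 12·(-107))/296 = 367/148.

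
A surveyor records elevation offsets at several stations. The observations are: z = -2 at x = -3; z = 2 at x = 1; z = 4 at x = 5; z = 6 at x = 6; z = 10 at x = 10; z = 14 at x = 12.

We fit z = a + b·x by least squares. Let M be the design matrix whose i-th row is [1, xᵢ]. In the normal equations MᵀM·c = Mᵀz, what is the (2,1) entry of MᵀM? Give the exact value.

31

Row 2 ↔ basis x, column 1 ↔ basis 1, so (MᵀM)_{2,1} = Σᵢ x = (-3)·(1) + (1)·(1) + (5)·(1) + (6)·(1) + (10)·(1) + (12)·(1) = 31.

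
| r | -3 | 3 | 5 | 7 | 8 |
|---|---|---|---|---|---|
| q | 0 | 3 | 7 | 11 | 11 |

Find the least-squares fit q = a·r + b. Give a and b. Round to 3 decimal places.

Setting ∂/∂a … = 0 gives: 156·a + 20·b = 209;  20·a + 5·b = 32.
(Σr·r = 156, Σr = 20, Σ1 = 5, Σr·q = 209, Σq = 32.)
Δ = 156·5 − 20² = 380.
a = (209·5 − 20·32)/380 = 81/76; b = (156·32 − 20·209)/380 = 203/95.

a = 1.066, b = 2.137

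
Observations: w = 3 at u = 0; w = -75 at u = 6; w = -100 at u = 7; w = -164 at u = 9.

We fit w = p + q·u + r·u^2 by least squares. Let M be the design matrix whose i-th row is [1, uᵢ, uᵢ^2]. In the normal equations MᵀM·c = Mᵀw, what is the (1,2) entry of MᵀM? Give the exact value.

Row 1 ↔ basis 1, column 2 ↔ basis u, so (MᵀM)_{1,2} = Σᵢ u = (1)·(0) + (1)·(6) + (1)·(7) + (1)·(9) = 22.

22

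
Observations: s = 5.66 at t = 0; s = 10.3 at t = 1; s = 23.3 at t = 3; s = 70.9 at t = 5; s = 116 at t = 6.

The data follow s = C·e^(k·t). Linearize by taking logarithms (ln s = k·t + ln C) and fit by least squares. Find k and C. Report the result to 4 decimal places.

Taking logs, ln s = k·t + ln C, so regress ln s on t.
Σt = 15.0000, Σ(t)² = 71.0000, Σln s = 16.2289, Σt·ln s = 61.6054.
Normal system: [[71.0000, 15.0000]; [15.0000, 5]]·[k, ln C]ᵀ = [61.6054, 16.2289]ᵀ.
Slope k = (n·Σt·ln s − Σt·Σln s)/(n·Σ(t)² − (Σt)²) = (5·61.6054 − 15.0000·16.2289)/130.0000 = 0.49688; ln C = (Σln s − k·Σt)/n = 1.75515, so C = exp(1.75515) = 5.78432.

k = 0.4969, C = 5.7843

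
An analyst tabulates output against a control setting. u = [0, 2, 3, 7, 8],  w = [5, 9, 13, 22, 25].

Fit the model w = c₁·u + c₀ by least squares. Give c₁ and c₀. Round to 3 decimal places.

c₁ = 2.500, c₀ = 4.800

Setting ∂/∂c₁ … = 0 gives: 126·c₁ + 20·c₀ = 411;  20·c₁ + 5·c₀ = 74.
Δ = 126·5 − 20² = 230.
c₁ = (411·5 − 20·74)/230 = 5/2; c₀ = (126·74 − 20·411)/230 = 24/5.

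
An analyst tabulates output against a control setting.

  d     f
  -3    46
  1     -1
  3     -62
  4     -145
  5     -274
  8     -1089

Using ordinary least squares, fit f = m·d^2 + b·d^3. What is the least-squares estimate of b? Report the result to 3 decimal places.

Normal-equation sums: Σd^2·d^2 = 5140, Σd^2·d^3 = 36918, Σd^3·d^3 = 283324.
And Σd^2·f = -79011, Σd^3·f = -604015.
So XᵀX·[m, b]ᵀ = Xᵀf: [[5140, 36918]; [36918, 283324]]·[m, b]ᵀ = [-79011, -604015]ᵀ.
Δ = 5140·283324 − 36918² = 93346636.
m = ((-79011)·283324 − 36918·(-604015))/93346636 = -43343397/46673318; b = (5140·(-604015) − 36918·(-79011))/93346636 = -93854501/46673318.

b = -2.011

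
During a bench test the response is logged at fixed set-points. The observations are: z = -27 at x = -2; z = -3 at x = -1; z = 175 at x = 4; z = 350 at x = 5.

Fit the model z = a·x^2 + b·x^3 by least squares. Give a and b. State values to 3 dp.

From the data, Σx^2·x^2 = 898, Σx^2·x^3 = 4116, Σx^3·x^3 = 19786.
For Mᵀz: Σx^2·z = 11439, Σx^3·z = 55169.
det = 898·19786 − 4116² = 826372.
a = (11439·19786 − 4116·55169)/826372 = -371775/413186; b = (898·55169 − 4116·11439)/826372 = 1229419/413186.

a = -0.900, b = 2.975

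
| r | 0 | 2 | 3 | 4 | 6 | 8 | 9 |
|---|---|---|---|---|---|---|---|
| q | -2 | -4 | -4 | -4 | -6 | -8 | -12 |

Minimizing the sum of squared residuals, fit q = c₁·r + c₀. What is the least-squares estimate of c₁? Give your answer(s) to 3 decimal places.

c₁ = -0.960

Forming AᵀA = [[210, 32]; [32, 7]] and Aᵀq = [-244, -40]ᵀ gives AᵀA·[c₁, c₀]ᵀ = Aᵀq.
Eliminating c₀: 7·(row 1) − 32·(row 2) gives 446·c₁ = 7·(-244) − 32·(-40) = -428, so c₁ = -214/223.
Then c₀ = ((-40) − 32·(-214/223))/7 = -296/223.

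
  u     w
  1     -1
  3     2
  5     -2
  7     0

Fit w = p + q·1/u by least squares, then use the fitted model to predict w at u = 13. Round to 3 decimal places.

ŵ = -0.021

XᵀX·[p, q]ᵀ = Xᵀw reads: 4·p + (176/105)·q = -1;  (176/105)·p + (12916/11025)·q = -11/15.
(Σ1 = 4, Σ1/u = 176/105, Σ1/u·1/u = 12916/11025, Σw = -1, Σ1/u·w = -11/15.)
Δ = 4·(12916/11025) − (176/105)² = 6896/3675.
p = ((-1)·(12916/11025) − (176/105)·(-11/15))/(6896/3675) = 53/1724; q = (4·(-11/15) − (176/105)·(-1))/(6896/3675) = -1155/1724.
At u = 13: ŵ = (53/1724)·(1) + (-1155/1724)·(1/13) = -233/11206.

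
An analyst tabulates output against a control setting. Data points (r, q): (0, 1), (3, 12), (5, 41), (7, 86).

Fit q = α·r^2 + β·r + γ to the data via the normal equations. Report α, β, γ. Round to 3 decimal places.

Compute the Gram sums: Σr^2·r^2 = 3107, Σr^2·r = 495, Σr^2 = 83, Σr·r = 83, Σr = 15, Σ1 = 4.
And Σr^2·q = 5347, Σr·q = 843, Σq = 140.
Normal equations: [[3107, 495, 83]; [495, 83, 15]; [83, 15, 4]]·[α, β, γ]ᵀ = [5347, 843, 140]ᵀ.
Row-reducing yields α = 6891/3278, β = -8367/3278, γ = 1559/1639.

α = 2.102, β = -2.552, γ = 0.951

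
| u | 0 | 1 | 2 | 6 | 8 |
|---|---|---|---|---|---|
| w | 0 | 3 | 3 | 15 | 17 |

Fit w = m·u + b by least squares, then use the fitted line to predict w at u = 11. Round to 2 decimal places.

ŵ = 24.64

Entries of XᵀX: Σu·u = 105, Σu = 17, Σ1 = 5.
Moment sums: Σu·w = 235, Σw = 38.
Normal equations: [[105, 17]; [17, 5]]·[m, b]ᵀ = [235, 38]ᵀ.
det = 105·5 − 17² = 236.
m = (235·5 − 17·38)/236 = 529/236; b = (105·38 − 17·235)/236 = -5/236.
At u = 11: ŵ = (529/236)·(11) + (-5/236)·(1) = 2907/118.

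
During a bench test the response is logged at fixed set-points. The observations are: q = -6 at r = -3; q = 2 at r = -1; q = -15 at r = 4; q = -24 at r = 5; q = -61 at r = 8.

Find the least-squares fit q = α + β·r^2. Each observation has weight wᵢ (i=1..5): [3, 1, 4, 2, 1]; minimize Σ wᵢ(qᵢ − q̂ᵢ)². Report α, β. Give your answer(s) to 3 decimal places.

From the data, Σwᵢ·1 = 11, Σwᵢ·r^2 = 206, Σwᵢ·r^2·r^2 = 6614.
For AᵀWq: Σwᵢ·q = -185, Σwᵢ·r^2·q = -6224.
So AᵀWA·[α, β]ᵀ = AᵀWq: [[11, 206]; [206, 6614]]·[α, β]ᵀ = [-185, -6224]ᵀ.
Δ = 11·6614 − 206² = 30318.
α = ((-185)·6614 − 206·(-6224))/30318 = 9759/5053; β = (11·(-6224) − 206·(-185))/30318 = -5059/5053.

α = 1.931, β = -1.001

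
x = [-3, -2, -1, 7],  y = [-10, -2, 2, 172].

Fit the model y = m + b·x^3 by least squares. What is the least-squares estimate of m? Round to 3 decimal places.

m = 2.605

The normal system AᵀA·[m, b]ᵀ = Aᵀy is [[4, 307]; [307, 118443]]·[m, b]ᵀ = [162, 59280]ᵀ.
Eliminating b: 118443·(row 1) − 307·(row 2) gives 379523·m = 118443·162 − 307·59280 = 988806, so m = 988806/379523.
Then b = (59280 − 307·(988806/379523))/118443 = 187386/379523.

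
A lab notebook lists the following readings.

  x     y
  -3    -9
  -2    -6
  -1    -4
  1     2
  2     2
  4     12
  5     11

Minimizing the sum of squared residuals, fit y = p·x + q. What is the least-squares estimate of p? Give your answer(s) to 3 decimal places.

p = 2.646

Sums needed: Σx·x = 60, Σx = 6, Σ1 = 7.
For Mᵀy: Σx·y = 152, Σy = 8.
MᵀM·[p, q]ᵀ = Mᵀy becomes [[60, 6]; [6, 7]]·[p, q]ᵀ = [152, 8]ᵀ.
det = 60·7 − 6² = 384.
p = (152·7 − 6·8)/384 = 127/48; q = (60·8 − 6·152)/384 = -9/8.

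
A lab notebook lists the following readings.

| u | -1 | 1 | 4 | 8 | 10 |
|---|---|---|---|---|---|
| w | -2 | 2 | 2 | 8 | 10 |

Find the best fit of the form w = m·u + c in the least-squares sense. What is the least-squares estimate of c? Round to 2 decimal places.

c = -0.54

With design matrix M, MᵀM = [[182, 22]; [22, 5]] and Mᵀw = [176, 20]ᵀ.
Eliminating c: 5·(row 1) − 22·(row 2) gives 426·m = 5·176 − 22·20 = 440, so m = 220/213.
Then c = (20 − 22·(220/213))/5 = -116/213.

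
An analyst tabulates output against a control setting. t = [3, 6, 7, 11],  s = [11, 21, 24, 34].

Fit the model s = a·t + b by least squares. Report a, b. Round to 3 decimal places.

The normal equations are: 215·a + 27·b = 701;  27·a + 4·b = 90.
(Σt·t = 215, Σt = 27, Σ1 = 4, Σt·s = 701, Σs = 90.)
det = 215·4 − 27² = 131.
a = (701·4 − 27·90)/131 = 374/131; b = (215·90 − 27·701)/131 = 423/131.

a = 2.855, b = 3.229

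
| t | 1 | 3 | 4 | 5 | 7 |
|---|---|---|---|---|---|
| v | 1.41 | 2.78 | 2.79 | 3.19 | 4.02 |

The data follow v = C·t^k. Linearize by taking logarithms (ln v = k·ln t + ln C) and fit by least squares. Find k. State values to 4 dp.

Let Y = ln v. Fitting Y = k·ln t + ln C by least squares:
AᵀA = [[9.5056, 6.0403]; [6.0403, 5]], rhs = [7.1200, 4.9434]ᵀ  (here Σln t = 6.0403, Σ(ln t)² = 9.5056, Σln v = 4.9434, Σln t·ln v = 7.1200).
Solving (det = 11.0434): k = 0.51981, ln C = 0.36072.

k = 0.5198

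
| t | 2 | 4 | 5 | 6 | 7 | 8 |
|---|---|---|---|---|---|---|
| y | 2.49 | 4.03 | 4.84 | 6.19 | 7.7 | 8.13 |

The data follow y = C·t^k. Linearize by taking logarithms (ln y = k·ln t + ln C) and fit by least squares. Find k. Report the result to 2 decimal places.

k = 0.88

Linearized form: ln y = k·ln t + ln C. From the 6 transformed points,
Sums: Σln t = 9.5060, Σ(ln t)² = 16.3136, Σln y = 9.8427, Σln t·ln y = 16.6984.
Normal system: [[16.3136, 9.5060]; [9.5060, 6]]·[k, ln C]ᵀ = [16.6984, 9.8427]ᵀ.
Δ = 16.3136·6 − (9.5060)² = 7.5177; k = (16.6984·6 − 9.5060·9.8427)/7.5177 = 0.88134, ln C = (16.3136·9.8427 − 9.5060·16.6984)/7.5177 = 0.24411.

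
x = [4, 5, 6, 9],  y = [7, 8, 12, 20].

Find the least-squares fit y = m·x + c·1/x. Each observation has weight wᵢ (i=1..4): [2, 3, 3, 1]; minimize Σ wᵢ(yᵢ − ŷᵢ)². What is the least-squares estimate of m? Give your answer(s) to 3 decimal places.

Normal-equation sums: Σwᵢ·x·x = 296, Σwᵢ·x·1/x = 9, Σwᵢ·1/x·1/x = 5519/16200.
Right-hand side: Σwᵢ·x·y = 572, Σwᵢ·1/x·y = 1487/90.
So AᵀWA·[m, c]ᵀ = AᵀWy: [[296, 9]; [9, 5519/16200]]·[m, c]ᵀ = [572, 1487/90]ᵀ.
Δ = 296·(5519/16200) − 9² = 40178/2025.
m = (572·(5519/16200) − 9·(1487/90))/(40178/2025) = 93491/40178; c = (296·(1487/90) − 9·572)/(40178/2025) = -260640/20089.

m = 2.327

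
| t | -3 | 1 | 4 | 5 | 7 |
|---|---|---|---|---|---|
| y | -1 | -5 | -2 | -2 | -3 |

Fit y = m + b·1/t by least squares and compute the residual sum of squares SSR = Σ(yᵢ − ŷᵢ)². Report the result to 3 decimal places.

SSR = 1.127

From the data, Σ1 = 5, Σ1/t = 529/420, Σ1/t·1/t = 217681/176400.
And Σy = -13, Σ1/t·y = -1259/210.
Normal equations: [[5, 529/420]; [529/420, 217681/176400]]·[m, b]ᵀ = [-13, -1259/210]ᵀ.
Determinant 5·(217681/176400) − (529/420)² = 202141/44100.
m = ((-13)·(217681/176400) − (529/420)·(-1259/210))/(202141/44100) = -1497831/808564; b = (5·(-1259/210) − (529/420)·(-13))/(202141/44100) = -599865/202141.
Residuals: -110553/808564, -145529/808564, 120142/202141, 360595/808564, -585081/808564; SSR = 911115/808564.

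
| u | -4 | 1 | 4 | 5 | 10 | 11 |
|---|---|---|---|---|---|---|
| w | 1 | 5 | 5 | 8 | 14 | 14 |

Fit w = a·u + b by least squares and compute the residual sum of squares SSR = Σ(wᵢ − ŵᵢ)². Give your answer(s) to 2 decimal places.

The normal system XᵀX·[a, b]ᵀ = Xᵀw is [[279, 27]; [27, 6]]·[a, b]ᵀ = [355, 47]ᵀ.
Eliminating b: 6·(row 1) − 27·(row 2) gives 945·a = 6·355 − 27·47 = 861, so a = 41/45.
Then b = (47 − 27·(41/45))/6 = 56/15.
Residuals: 41/45, 16/45, -107/45, -13/45, 52/45, 11/45; SSR = 364/45.

SSR = 8.09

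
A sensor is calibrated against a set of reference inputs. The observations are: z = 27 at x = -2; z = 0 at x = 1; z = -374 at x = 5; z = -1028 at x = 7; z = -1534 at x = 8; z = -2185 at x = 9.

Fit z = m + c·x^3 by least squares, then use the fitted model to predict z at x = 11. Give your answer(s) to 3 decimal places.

Compute the Gram sums: Σ1 = 6, Σx^3 = 1702, Σx^3·x^3 = 926924.
Moment sums: Σz = -5094, Σx^3·z = -2777843.
MᵀM·[m, c]ᵀ = Mᵀz becomes [[6, 1702]; [1702, 926924]]·[m, c]ᵀ = [-5094, -2777843]ᵀ.
Δ = 6·926924 − 1702² = 2664740.
m = ((-5094)·926924 − 1702·(-2777843))/2664740 = 16589/7202; c = (6·(-2777843) − 1702·(-5094))/2664740 = -799707/266474.
At x = 11: ẑ = (16589/7202)·(1) + (-799707/266474)·(1331) = -531898112/133237.

ẑ = -3992.120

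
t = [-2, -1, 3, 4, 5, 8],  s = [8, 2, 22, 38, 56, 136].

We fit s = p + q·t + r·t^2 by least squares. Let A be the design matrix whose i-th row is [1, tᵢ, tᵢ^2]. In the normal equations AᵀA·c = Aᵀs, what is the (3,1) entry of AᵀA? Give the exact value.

Row 3 ↔ basis t^2, column 1 ↔ basis 1, so (AᵀA)_{3,1} = Σᵢ t^2 = (4)·(1) + (1)·(1) + (9)·(1) + (16)·(1) + (25)·(1) + (64)·(1) = 119.

119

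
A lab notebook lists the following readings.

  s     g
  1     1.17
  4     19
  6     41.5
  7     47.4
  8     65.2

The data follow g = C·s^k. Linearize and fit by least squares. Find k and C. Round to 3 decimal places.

k = 1.933, C = 1.206

With ln gᵢ as the transformed response and ln sᵢ as the regressor:
Σln s = 7.2034, Σ(ln s)² = 13.2429, Σln g = 14.8632, Σln s·ln g = 26.9527.
Equations: 13.2429·k + 7.2034·ln C = 26.9527;  7.2034·k + 5·ln C = 14.8632.
Solving (det = 14.3252): k = 1.93350, ln C = 0.18709, so C = exp(0.18709) = 1.20574.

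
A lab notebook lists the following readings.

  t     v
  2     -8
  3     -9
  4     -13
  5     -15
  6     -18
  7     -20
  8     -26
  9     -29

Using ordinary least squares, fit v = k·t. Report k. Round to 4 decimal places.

Compute the Gram sums: Σt·t = 284.
And Σt·v = -887.
Normal equations: [[284]]·[k]ᵀ = [-887]ᵀ.
k = (-887)/284 = -3.12324.

k = -3.1232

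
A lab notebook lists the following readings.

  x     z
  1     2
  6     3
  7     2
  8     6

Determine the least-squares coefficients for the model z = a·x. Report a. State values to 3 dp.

a = 0.547

Sums needed: Σx·x = 150.
Right-hand side: Σx·z = 82.
So AᵀA·[a]ᵀ = Aᵀz: [[150]]·[a]ᵀ = [82]ᵀ.
a = 82/150 = 0.546667.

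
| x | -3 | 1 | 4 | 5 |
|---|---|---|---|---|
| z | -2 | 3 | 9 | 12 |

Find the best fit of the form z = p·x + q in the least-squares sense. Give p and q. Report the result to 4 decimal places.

p = 1.7161, q = 2.4968

Sums needed: Σx·x = 51, Σx = 7, Σ1 = 4.
For Mᵀz: Σx·z = 105, Σz = 22.
Determinant 51·4 − 7² = 155.
p = (105·4 − 7·22)/155 = 266/155; q = (51·22 − 7·105)/155 = 387/155.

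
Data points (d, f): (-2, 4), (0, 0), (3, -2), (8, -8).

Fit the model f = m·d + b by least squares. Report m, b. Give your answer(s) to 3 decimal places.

m = -1.137, b = 1.057

From the data, Σd·d = 77, Σd = 9, Σ1 = 4.
For Mᵀf: Σd·f = -78, Σf = -6.
MᵀM·[m, b]ᵀ = Mᵀf becomes [[77, 9]; [9, 4]]·[m, b]ᵀ = [-78, -6]ᵀ.
Eliminating b: 4·(row 1) − 9·(row 2) gives 227·m = 4·(-78) − 9·(-6) = -258, so m = -258/227.
Then b = ((-6) − 9·(-258/227))/4 = 240/227.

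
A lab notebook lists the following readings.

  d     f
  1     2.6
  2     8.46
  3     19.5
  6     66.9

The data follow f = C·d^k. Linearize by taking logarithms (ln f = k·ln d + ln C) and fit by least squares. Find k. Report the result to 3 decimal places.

k = 1.825

Linearized form: ln f = k·ln d + ln C. From the 4 transformed points,
Σln d = 3.5835, Σ(ln d)² = 4.8978, Σln f = 10.2645, Σln d·ln f = 12.2746.
Equations: 4.8978·k + 3.5835·ln C = 12.2746;  3.5835·k + 4·ln C = 10.2645.
Δ = 4.8978·4 − (3.5835)² = 6.7496; k = (12.2746·4 − 3.5835·10.2645)/6.7496 = 1.82460, ln C = (4.8978·10.2645 − 3.5835·12.2746)/6.7496 = 0.93150.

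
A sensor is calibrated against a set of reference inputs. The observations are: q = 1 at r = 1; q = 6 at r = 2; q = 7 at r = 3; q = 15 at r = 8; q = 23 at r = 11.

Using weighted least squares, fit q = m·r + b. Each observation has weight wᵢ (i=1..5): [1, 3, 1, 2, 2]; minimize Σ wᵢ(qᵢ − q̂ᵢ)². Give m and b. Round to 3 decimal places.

XᵀWX·[m, b]ᵀ = XᵀWq reads: 392·m + 48·b = 804;  48·m + 9·b = 102.
Determinant 392·9 − 48² = 1224.
m = (804·9 − 48·102)/1224 = 65/34; b = (392·102 − 48·804)/1224 = 58/51.

m = 1.912, b = 1.137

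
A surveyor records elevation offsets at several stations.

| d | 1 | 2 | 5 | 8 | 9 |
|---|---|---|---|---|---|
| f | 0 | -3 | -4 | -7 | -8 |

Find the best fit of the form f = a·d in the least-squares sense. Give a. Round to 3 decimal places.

Normal-equation sums: Σd·d = 175.
Moment sums: Σd·f = -154.
So XᵀX·[a]ᵀ = Xᵀf: [[175]]·[a]ᵀ = [-154]ᵀ.
Hence a = -154 / 175 ≈ -0.88.

a = -0.880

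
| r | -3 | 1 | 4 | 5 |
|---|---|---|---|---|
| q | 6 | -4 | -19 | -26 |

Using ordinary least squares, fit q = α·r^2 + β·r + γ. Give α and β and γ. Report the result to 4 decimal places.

From the data, Σr^2·r^2 = 963, Σr^2·r = 163, Σr^2 = 51, Σr·r = 51, Σr = 7, Σ1 = 4.
And Σr^2·q = -904, Σr·q = -228, Σq = -43.
Solving the 3×3 system (Gaussian elimination) gives α = -63/167, β = -2692/835, γ = -249/835.

α = -0.3772, β = -3.2240, γ = -0.2982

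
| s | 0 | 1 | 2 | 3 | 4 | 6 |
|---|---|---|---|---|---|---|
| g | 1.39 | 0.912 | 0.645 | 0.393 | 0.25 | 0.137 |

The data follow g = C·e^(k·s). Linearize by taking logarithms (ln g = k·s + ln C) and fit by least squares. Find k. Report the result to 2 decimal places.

Let Y = ln g. Fitting Y = k·s + ln C by least squares:
Sums: Σs = 16.0000, Σ(s)² = 66.0000, Σln g = -4.5093, Σs·ln g = -21.2428.
Normal system: [[66.0000, 16.0000]; [16.0000, 6]]·[k, ln C]ᵀ = [-21.2428, -4.5093]ᵀ.
Δ = 66.0000·6 − (16.0000)² = 140.0000; k = (-21.2428·6 − 16.0000·-4.5093)/140.0000 = -0.39505, ln C = (66.0000·-4.5093 − 16.0000·-21.2428)/140.0000 = 0.30192.

k = -0.40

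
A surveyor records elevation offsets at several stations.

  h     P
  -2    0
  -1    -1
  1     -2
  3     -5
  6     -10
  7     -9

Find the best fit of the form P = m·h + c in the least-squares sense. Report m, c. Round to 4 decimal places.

m = -1.1287, c = -1.8663

Setting ∂/∂m … = 0 gives: 100·m + 14·c = -139;  14·m + 6·c = -27.
Eliminating c: 6·(row 1) − 14·(row 2) gives 404·m = 6·(-139) − 14·(-27) = -456, so m = -114/101.
Then c = ((-27) − 14·(-114/101))/6 = -377/202.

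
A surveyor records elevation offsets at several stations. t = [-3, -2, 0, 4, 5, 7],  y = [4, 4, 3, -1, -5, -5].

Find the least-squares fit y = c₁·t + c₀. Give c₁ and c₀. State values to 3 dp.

From the data, Σt·t = 103, Σt = 11, Σ1 = 6.
Right-hand side: Σt·y = -84, Σy = 0.
Determinant 103·6 − 11² = 497.
c₁ = ((-84)·6 − 11·0)/497 = -72/71; c₀ = (103·0 − 11·(-84))/497 = 132/71.

c₁ = -1.014, c₀ = 1.859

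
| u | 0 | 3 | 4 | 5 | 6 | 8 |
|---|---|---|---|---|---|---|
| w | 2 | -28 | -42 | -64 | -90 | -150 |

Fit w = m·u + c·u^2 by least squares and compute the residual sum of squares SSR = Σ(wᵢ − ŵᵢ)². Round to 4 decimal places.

SSR = 9.1227

Sums needed: Σu·u = 150, Σu·u^2 = 944, Σu^2·u^2 = 6354.
For Mᵀw: Σu·w = -2312, Σu^2·w = -15364.
Eliminating c: 6354·(row 1) − 944·(row 2) gives 61964·m = 6354·(-2312) − 944·(-15364) = -186832, so m = -46708/15491.
Then c = ((-15364) − 944·(-46708/15491))/6354 = -30518/15491.
Residuals: 2, -18962/15491, 24498/15491, 5066/15491, -15294/15491, 3166/15491; SSR = 141320/15491.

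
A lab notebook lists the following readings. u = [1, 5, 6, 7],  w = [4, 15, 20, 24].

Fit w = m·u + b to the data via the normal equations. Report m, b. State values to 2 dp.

m = 3.27, b = 0.24

Compute the Gram sums: Σu·u = 111, Σu = 19, Σ1 = 4.
And Σu·w = 367, Σw = 63.
Δ = 111·4 − 19² = 83.
m = (367·4 − 19·63)/83 = 271/83; b = (111·63 − 19·367)/83 = 20/83.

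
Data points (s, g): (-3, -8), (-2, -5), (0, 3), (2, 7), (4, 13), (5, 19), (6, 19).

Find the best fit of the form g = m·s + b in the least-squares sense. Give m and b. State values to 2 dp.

From the data, Σs·s = 94, Σs = 12, Σ1 = 7.
Moment sums: Σs·g = 309, Σg = 48.
MᵀM·[m, b]ᵀ = Mᵀg becomes [[94, 12]; [12, 7]]·[m, b]ᵀ = [309, 48]ᵀ.
Δ = 94·7 − 12² = 514.
m = (309·7 − 12·48)/514 = 1587/514; b = (94·48 − 12·309)/514 = 402/257.

m = 3.09, b = 1.56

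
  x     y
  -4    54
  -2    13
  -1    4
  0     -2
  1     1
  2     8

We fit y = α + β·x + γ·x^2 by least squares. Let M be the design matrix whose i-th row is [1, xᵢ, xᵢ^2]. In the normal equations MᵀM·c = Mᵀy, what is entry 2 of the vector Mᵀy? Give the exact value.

-229

Entry 2 ↔ basis x, so (Mᵀy)_{2} = Σᵢ (x)·yᵢ = (-4)·(54) + (-2)·(13) + (-1)·(4) + (0)·(-2) + (1)·(1) + (2)·(8) = -229.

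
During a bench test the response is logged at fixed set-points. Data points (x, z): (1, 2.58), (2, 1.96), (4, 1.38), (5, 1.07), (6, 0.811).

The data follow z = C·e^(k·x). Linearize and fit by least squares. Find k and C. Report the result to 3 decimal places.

k = -0.222, C = 3.189

Let Y = ln z. Fitting Y = k·x + ln C by least squares:
Σx = 18.0000, Σ(x)² = 82.0000, Σln z = 1.8010, Σx·ln z = 2.6634.
Equations: 82.0000·k + 18.0000·ln C = 2.6634;  18.0000·k + 5·ln C = 1.8010.
Δ = 82.0000·5 − (18.0000)² = 86.0000; k = (2.6634·5 − 18.0000·1.8010)/86.0000 = -0.22210, ln C = (82.0000·1.8010 − 18.0000·2.6634)/86.0000 = 1.15977, so C = exp(1.15977) = 3.18920.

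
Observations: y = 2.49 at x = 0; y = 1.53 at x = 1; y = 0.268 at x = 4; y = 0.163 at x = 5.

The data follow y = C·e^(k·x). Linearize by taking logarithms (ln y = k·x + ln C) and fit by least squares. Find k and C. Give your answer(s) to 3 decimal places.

k = -0.555, C = 2.556

Linearized form: ln y = k·x + ln C. From the 4 transformed points,
AᵀA = [[42.0000, 10.0000]; [10.0000, 4]], rhs = [-13.9118, -1.7932]ᵀ  (here Σx = 10.0000, Σ(x)² = 42.0000, Σln y = -1.7932, Σx·ln y = -13.9118).
Slope k = (n·Σx·ln y − Σx·Σln y)/(n·Σ(x)² − (Σx)²) = (4·-13.9118 − 10.0000·-1.7932)/68.0000 = -0.55463; ln C = (Σln y − k·Σx)/n = 0.93828, so C = exp(0.93828) = 2.55558.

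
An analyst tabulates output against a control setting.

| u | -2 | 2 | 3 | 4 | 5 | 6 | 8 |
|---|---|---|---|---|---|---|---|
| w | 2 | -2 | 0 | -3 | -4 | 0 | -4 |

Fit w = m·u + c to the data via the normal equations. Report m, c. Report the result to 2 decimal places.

Normal-equation sums: Σu·u = 158, Σu = 26, Σ1 = 7.
For Aᵀw: Σu·w = -72, Σw = -11.
Eliminating c: 7·(row 1) − 26·(row 2) gives 430·m = 7·(-72) − 26·(-11) = -218, so m = -109/215.
Then c = ((-11) − 26·(-109/215))/7 = 67/215.

m = -0.51, c = 0.31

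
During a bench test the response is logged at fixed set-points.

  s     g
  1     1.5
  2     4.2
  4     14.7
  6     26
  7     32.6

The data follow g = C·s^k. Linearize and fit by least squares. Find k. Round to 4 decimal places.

k = 1.6060

Let Y = ln g. Fitting Y = k·ln s + ln C by least squares:
Σln s = 5.8171, Σ(ln s)² = 9.3992, Σln g = 11.2708, Σln s·ln g = 17.3388.
Equations: 9.3992·k + 5.8171·ln C = 17.3388;  5.8171·k + 5·ln C = 11.2708.
Δ = 9.3992·5 − (5.8171)² = 13.1574; k = (17.3388·5 − 5.8171·11.2708)/13.1574 = 1.60596, ln C = (9.3992·11.2708 − 5.8171·17.3388)/13.1574 = 0.38575.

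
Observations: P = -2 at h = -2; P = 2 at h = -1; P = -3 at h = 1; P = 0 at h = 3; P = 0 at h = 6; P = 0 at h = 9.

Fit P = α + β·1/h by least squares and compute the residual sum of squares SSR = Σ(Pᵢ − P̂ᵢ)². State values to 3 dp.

SSR = 9.015

XᵀX·[α, β]ᵀ = XᵀP reads: 6·α + (1/9)·β = -3;  (1/9)·α + (389/162)·β = -4.
(Σ1 = 6, Σ1/h = 1/9, Σ1/h·1/h = 389/162, ΣP = -3, Σ1/h·P = -4.)
Δ = 6·(389/162) − (1/9)² = 1166/81.
α = ((-3)·(389/162) − (1/9)·(-4))/(1166/81) = -1095/2332; β = (6·(-4) − (1/9)·(-3))/(1166/81) = -1917/1166.
Residuals: -2743/1166, 175/212, -39/44, 2373/2332, 867/1166, 1521/2332; SSR = 21023/2332.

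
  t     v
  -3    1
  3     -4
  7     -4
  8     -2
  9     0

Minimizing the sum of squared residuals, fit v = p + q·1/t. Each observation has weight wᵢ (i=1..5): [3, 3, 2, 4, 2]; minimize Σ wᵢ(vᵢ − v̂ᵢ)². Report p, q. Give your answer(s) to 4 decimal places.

With design matrix M, MᵀWM = [[14, 127/126]; [127/126, 50465/63504]] and MᵀWv = [-25, -50/7]ᵀ.
Eliminating q: (50465/63504)·(row 1) − (127/126)·(row 2) gives (106999/10584)·p = (50465/63504)·(-25) − (127/126)·(-50/7) = -804425/63504, so p = -804425/641994.
Then q = ((-50/7) − (127/126)·(-804425/641994))/(50465/63504) = -791700/106999.

p = -1.2530, q = -7.3991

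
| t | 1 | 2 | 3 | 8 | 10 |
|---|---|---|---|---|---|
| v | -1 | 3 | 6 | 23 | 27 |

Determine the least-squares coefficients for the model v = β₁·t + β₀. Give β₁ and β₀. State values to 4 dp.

From the data, Σt·t = 178, Σt = 24, Σ1 = 5.
Right-hand side: Σt·v = 477, Σv = 58.
So MᵀM·[β₁, β₀]ᵀ = Mᵀv: [[178, 24]; [24, 5]]·[β₁, β₀]ᵀ = [477, 58]ᵀ.
Determinant 178·5 − 24² = 314.
β₁ = (477·5 − 24·58)/314 = 993/314; β₀ = (178·58 − 24·477)/314 = -562/157.

β₁ = 3.1624, β₀ = -3.5796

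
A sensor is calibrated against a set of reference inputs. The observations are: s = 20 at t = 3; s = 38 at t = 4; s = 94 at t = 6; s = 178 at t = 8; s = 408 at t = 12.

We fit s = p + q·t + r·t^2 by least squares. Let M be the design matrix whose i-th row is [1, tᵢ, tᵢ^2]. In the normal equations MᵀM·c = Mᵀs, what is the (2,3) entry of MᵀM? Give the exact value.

Row 2 ↔ basis t, column 3 ↔ basis t^2, so (MᵀM)_{2,3} = Σᵢ (t)·(t^2) = (3)·(9) + (4)·(16) + (6)·(36) + (8)·(64) + (12)·(144) = 2547.

2547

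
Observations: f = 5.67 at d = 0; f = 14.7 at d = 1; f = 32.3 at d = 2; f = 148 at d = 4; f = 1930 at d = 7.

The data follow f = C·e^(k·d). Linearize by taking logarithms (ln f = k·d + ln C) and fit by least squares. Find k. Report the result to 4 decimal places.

Let Y = ln f. Fitting Y = k·d + ln C by least squares:
Over the data: Σd = 14.0000, Σ(d)² = 70.0000, Σln f = 20.4606, Σd·ln f = 82.5838.
Normal system: [[70.0000, 14.0000]; [14.0000, 5]]·[k, ln C]ᵀ = [82.5838, 20.4606]ᵀ.
Δ = 70.0000·5 − (14.0000)² = 154.0000; k = (82.5838·5 − 14.0000·20.4606)/154.0000 = 0.82124, ln C = (70.0000·20.4606 − 14.0000·82.5838)/154.0000 = 1.79265.

k = 0.8212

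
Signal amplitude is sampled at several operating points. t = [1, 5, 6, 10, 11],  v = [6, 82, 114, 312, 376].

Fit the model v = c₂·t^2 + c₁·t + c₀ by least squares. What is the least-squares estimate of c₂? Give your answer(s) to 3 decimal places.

c₂ = 3.044

Entries of AᵀA: Σt^2·t^2 = 26563, Σt^2·t = 2673, Σt^2 = 283, Σt·t = 283, Σt = 33, Σ1 = 5.
And Σt^2·v = 82856, Σt·v = 8356, Σv = 890.
Normal equations: [[26563, 2673, 283]; [2673, 283, 33]; [283, 33, 5]]·[c₂, c₁, c₀]ᵀ = [82856, 8356, 890]ᵀ.
Solving the 3×3 system (Gaussian elimination) gives c₂ = 2983/980, c₁ = 467/980, c₀ = 18/7.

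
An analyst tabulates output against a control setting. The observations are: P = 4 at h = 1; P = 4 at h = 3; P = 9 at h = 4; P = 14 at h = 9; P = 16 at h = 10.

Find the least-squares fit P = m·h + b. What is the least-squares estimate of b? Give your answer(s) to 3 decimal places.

b = 1.971

Entries of MᵀM: Σh·h = 207, Σh = 27, Σ1 = 5.
Moment sums: Σh·P = 338, ΣP = 47.
MᵀM·[m, b]ᵀ = MᵀP becomes [[207, 27]; [27, 5]]·[m, b]ᵀ = [338, 47]ᵀ.
Determinant 207·5 − 27² = 306.
m = (338·5 − 27·47)/306 = 421/306; b = (207·47 − 27·338)/306 = 67/34.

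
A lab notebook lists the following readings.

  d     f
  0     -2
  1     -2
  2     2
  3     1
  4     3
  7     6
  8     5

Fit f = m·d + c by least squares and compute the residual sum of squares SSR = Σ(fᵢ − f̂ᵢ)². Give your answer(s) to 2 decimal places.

Sums needed: Σd·d = 143, Σd = 25, Σ1 = 7.
For Mᵀf: Σd·f = 99, Σf = 13.
So MᵀM·[m, c]ᵀ = Mᵀf: [[143, 25]; [25, 7]]·[m, c]ᵀ = [99, 13]ᵀ.
Determinant 143·7 − 25² = 376.
m = (99·7 − 25·13)/376 = 46/47; c = (143·13 − 25·99)/376 = -77/47.
Residuals: -17/47, -63/47, 79/47, -14/47, 34/47, 37/47, -56/47; SSR = 348/47.

SSR = 7.40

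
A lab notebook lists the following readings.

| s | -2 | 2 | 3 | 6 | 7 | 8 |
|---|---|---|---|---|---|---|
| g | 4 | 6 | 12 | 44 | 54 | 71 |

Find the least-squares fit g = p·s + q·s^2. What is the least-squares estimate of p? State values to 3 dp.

p = 0.807

The normal equations are: 166·p + 1098·q = 1250;  1098·p + 7906·q = 8922.
(Σs·s = 166, Σs·s^2 = 1098, Σs^2·s^2 = 7906, Σs·g = 1250, Σs^2·g = 8922.)
det = 166·7906 − 1098² = 106792.
p = (1250·7906 − 1098·8922)/106792 = 10768/13349; q = (166·8922 − 1098·1250)/106792 = 13569/13349.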